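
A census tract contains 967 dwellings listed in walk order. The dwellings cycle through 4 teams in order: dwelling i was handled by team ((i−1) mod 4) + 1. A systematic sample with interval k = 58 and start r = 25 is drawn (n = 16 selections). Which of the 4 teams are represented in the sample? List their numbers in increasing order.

1, 3

Consecutive selections differ by k = 58, so their team numbers differ by 58 mod 4 = 2.
gcd(58, 4) = 2, so the sample visits 4/2 = 2 distinct residues mod 4.
Start 25 is team 1; the teams hit are 1, 3.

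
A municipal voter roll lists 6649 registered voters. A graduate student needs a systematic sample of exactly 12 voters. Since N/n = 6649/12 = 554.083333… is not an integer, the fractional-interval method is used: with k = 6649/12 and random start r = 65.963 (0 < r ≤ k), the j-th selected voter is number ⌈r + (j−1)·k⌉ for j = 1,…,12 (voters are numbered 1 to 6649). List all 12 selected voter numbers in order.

j=1: r + 0k = 65.963 → ⌈·⌉ = 66
j=2: r + 1k = 620.046333… → ⌈·⌉ = 621
j=3: r + 2k = 1174.129666… → ⌈·⌉ = 1175
j=4: r + 3k = 1728.213 → ⌈·⌉ = 1729
j=5: r + 4k = 2282.296333… → ⌈·⌉ = 2283
j=6: r + 5k = 2836.379666… → ⌈·⌉ = 2837
j=7: r + 6k = 3390.463 → ⌈·⌉ = 3391
j=8: r + 7k = 3944.546333… → ⌈·⌉ = 3945
j=9: r + 8k = 4498.629666… → ⌈·⌉ = 4499
j=10: r + 9k = 5052.713 → ⌈·⌉ = 5053
j=11: r + 10k = 5606.796333… → ⌈·⌉ = 5607
j=12: r + 11k = 6160.879666… → ⌈·⌉ = 6161

66, 621, 1175, 1729, 2283, 2837, 3391, 3945, 4499, 5053, 5607, 6161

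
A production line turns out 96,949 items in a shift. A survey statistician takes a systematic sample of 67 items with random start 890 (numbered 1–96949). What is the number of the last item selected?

96392

k = 96949/67 = 1447
67th selection = r + (67−1)·k = 890 + 66×1447 = 890 + 95502 = 96392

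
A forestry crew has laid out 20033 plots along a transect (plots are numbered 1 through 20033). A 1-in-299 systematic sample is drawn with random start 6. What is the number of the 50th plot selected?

k = 299
50th selection = r + (50−1)·k = 6 + 49×299 = 6 + 14651 = 14657

14657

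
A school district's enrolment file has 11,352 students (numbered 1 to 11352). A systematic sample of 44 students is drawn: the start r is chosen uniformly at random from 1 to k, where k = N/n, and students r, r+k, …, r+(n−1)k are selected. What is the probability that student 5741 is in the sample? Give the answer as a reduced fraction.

1/258

k = 11352/44 = 258.
Student 5741 is selected iff r ≡ 5741 (mod 258); exactly one such r in {1,…,258}.
Inclusion probability = 1/258.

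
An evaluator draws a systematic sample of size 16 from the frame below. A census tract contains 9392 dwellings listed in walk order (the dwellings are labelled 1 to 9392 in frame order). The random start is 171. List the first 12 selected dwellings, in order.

171, 758, 1345, 1932, 2519, 3106, 3693, 4280, 4867, 5454, 6041, 6628

k = N/n = 9392/16 = 587
dwelling 1: 171
dwelling 2: 171 + 587 = 758
dwelling 3: 758 + 587 = 1345
dwelling 4: 1345 + 587 = 1932
dwelling 5: 1932 + 587 = 2519
dwelling 6: 2519 + 587 = 3106
dwelling 7: 3106 + 587 = 3693
dwelling 8: 3693 + 587 = 4280
dwelling 9: 4280 + 587 = 4867
dwelling 10: 4867 + 587 = 5454
dwelling 11: 5454 + 587 = 6041
dwelling 12: 6041 + 587 = 6628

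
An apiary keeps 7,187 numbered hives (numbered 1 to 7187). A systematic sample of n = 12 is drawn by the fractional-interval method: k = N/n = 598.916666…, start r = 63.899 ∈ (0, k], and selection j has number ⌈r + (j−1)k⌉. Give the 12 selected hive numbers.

j=1: r + 0k = 63.899 → ⌈·⌉ = 64
j=2: r + 1k = 662.815666… → ⌈·⌉ = 663
j=3: r + 2k = 1261.732333… → ⌈·⌉ = 1262
j=4: r + 3k = 1860.649 → ⌈·⌉ = 1861
j=5: r + 4k = 2459.565666… → ⌈·⌉ = 2460
j=6: r + 5k = 3058.482333… → ⌈·⌉ = 3059
j=7: r + 6k = 3657.399 → ⌈·⌉ = 3658
j=8: r + 7k = 4256.315666… → ⌈·⌉ = 4257
j=9: r + 8k = 4855.232333… → ⌈·⌉ = 4856
j=10: r + 9k = 5454.149 → ⌈·⌉ = 5455
j=11: r + 10k = 6053.065666… → ⌈·⌉ = 6054
j=12: r + 11k = 6651.982333… → ⌈·⌉ = 6652

64, 663, 1262, 1861, 2460, 3059, 3658, 4257, 4856, 5455, 6054, 6652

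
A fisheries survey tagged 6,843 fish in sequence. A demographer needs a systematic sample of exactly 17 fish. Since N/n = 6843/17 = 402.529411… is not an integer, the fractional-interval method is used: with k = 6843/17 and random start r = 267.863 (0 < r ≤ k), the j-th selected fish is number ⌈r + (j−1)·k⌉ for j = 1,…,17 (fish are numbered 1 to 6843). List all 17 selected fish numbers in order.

j=1: r + 0k = 267.863 → ⌈·⌉ = 268
j=2: r + 1k = 670.392411… → ⌈·⌉ = 671
j=3: r + 2k = 1072.921823… → ⌈·⌉ = 1073
j=4: r + 3k = 1475.451235… → ⌈·⌉ = 1476
j=5: r + 4k = 1877.980647… → ⌈·⌉ = 1878
j=6: r + 5k = 2280.510058… → ⌈·⌉ = 2281
j=7: r + 6k = 2683.039470… → ⌈·⌉ = 2684
j=8: r + 7k = 3085.568882… → ⌈·⌉ = 3086
j=9: r + 8k = 3488.098294… → ⌈·⌉ = 3489
j=10: r + 9k = 3890.627705… → ⌈·⌉ = 3891
j=11: r + 10k = 4293.157117… → ⌈·⌉ = 4294
j=12: r + 11k = 4695.686529… → ⌈·⌉ = 4696
j=13: r + 12k = 5098.215941… → ⌈·⌉ = 5099
j=14: r + 13k = 5500.745352… → ⌈·⌉ = 5501
j=15: r + 14k = 5903.274764… → ⌈·⌉ = 5904
j=16: r + 15k = 6305.804176… → ⌈·⌉ = 6306
j=17: r + 16k = 6708.333588… → ⌈·⌉ = 6709

268, 671, 1073, 1476, 1878, 2281, 2684, 3086, 3489, 3891, 4294, 4696, 5099, 5501, 5904, 6306, 6709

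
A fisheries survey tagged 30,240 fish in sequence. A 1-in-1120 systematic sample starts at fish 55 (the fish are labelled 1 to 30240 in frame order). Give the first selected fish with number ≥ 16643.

k = 1120
Steps past start: ⌈(16643 − 55)/1120⌉ = ⌈16588/1120⌉ = 15
Selected fish: 55 + 15×1120 = 16855

16855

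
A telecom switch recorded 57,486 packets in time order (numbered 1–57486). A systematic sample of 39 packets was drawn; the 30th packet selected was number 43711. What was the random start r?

k = 57486/39 = 1474
r = 43711 − (30−1)×1474 = 43711 − 42746 = 965

965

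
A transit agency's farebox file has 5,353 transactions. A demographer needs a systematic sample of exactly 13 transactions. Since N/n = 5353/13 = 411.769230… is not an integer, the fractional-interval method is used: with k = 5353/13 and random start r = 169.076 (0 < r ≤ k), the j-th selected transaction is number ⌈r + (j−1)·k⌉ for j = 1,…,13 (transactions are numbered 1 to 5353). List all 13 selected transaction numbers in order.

170, 581, 993, 1405, 1817, 2228, 2640, 3052, 3464, 3875, 4287, 4699, 5111

j=1: r + 0k = 169.076 → ⌈·⌉ = 170
j=2: r + 1k = 580.845230… → ⌈·⌉ = 581
j=3: r + 2k = 992.614461… → ⌈·⌉ = 993
j=4: r + 3k = 1404.383692… → ⌈·⌉ = 1405
j=5: r + 4k = 1816.152923… → ⌈·⌉ = 1817
j=6: r + 5k = 2227.922153… → ⌈·⌉ = 2228
j=7: r + 6k = 2639.691384… → ⌈·⌉ = 2640
j=8: r + 7k = 3051.460615… → ⌈·⌉ = 3052
j=9: r + 8k = 3463.229846… → ⌈·⌉ = 3464
j=10: r + 9k = 3874.999076… → ⌈·⌉ = 3875
j=11: r + 10k = 4286.768307… → ⌈·⌉ = 4287
j=12: r + 11k = 4698.537538… → ⌈·⌉ = 4699
j=13: r + 12k = 5110.306769… → ⌈·⌉ = 5111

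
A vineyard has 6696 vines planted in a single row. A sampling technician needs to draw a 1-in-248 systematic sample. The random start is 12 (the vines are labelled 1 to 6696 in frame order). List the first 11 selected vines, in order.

vine 1: 12
vine 2: 12 + 248 = 260
vine 3: 260 + 248 = 508
vine 4: 508 + 248 = 756
vine 5: 756 + 248 = 1004
vine 6: 1004 + 248 = 1252
vine 7: 1252 + 248 = 1500
vine 8: 1500 + 248 = 1748
vine 9: 1748 + 248 = 1996
vine 10: 1996 + 248 = 2244
vine 11: 2244 + 248 = 2492

12, 260, 508, 756, 1004, 1252, 1500, 1748, 1996, 2244, 2492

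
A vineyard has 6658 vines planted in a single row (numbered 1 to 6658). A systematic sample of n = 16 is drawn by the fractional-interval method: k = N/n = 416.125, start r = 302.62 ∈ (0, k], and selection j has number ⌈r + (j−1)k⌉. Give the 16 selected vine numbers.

303, 719, 1135, 1551, 1968, 2384, 2800, 3216, 3632, 4048, 4464, 4880, 5297, 5713, 6129, 6545

j=1: r + 0k = 302.62 → ⌈·⌉ = 303
j=2: r + 1k = 718.745 → ⌈·⌉ = 719
j=3: r + 2k = 1134.87 → ⌈·⌉ = 1135
j=4: r + 3k = 1550.995 → ⌈·⌉ = 1551
j=5: r + 4k = 1967.12 → ⌈·⌉ = 1968
j=6: r + 5k = 2383.245 → ⌈·⌉ = 2384
j=7: r + 6k = 2799.37 → ⌈·⌉ = 2800
j=8: r + 7k = 3215.495 → ⌈·⌉ = 3216
j=9: r + 8k = 3631.62 → ⌈·⌉ = 3632
j=10: r + 9k = 4047.745 → ⌈·⌉ = 4048
j=11: r + 10k = 4463.87 → ⌈·⌉ = 4464
j=12: r + 11k = 4879.995 → ⌈·⌉ = 4880
j=13: r + 12k = 5296.12 → ⌈·⌉ = 5297
j=14: r + 13k = 5712.245 → ⌈·⌉ = 5713
j=15: r + 14k = 6128.37 → ⌈·⌉ = 6129
j=16: r + 15k = 6544.495 → ⌈·⌉ = 6545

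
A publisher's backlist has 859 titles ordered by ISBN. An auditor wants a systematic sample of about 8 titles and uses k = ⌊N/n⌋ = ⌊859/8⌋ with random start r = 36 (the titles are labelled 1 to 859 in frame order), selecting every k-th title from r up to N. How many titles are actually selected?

8

k = ⌊859/8⌋ = 107
Achieved size = ⌊(859 − 36)/107⌋ + 1 = ⌊823/107⌋ + 1 = 7 + 1 = 8
(last selection: 36 + 7×107 = 785 ≤ 859; next would be 892 > 859)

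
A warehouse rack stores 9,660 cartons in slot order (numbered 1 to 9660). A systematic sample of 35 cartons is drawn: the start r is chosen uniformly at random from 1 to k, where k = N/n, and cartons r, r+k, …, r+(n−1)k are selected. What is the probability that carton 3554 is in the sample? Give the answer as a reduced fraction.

k = 9660/35 = 276.
Carton 3554 is selected iff r ≡ 3554 (mod 276); exactly one such r in {1,…,276}.
Inclusion probability = 1/276.

1/276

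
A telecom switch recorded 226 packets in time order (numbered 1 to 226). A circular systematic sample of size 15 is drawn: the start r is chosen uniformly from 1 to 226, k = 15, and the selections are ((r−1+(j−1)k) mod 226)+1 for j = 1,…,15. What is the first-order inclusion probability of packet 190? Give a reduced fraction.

For each position j, as r ranges over 1…226 the j-th selection hits every packet exactly once, so packet 190 is selected for exactly 15 of the 226 starts.
Inclusion probability = 15/226.

15/226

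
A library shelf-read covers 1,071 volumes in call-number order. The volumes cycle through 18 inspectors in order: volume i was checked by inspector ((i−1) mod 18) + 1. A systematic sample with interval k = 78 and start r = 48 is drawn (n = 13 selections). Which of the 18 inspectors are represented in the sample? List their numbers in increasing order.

Consecutive selections differ by k = 78, so their inspector numbers differ by 78 mod 18 = 6.
gcd(78, 18) = 6, so the sample visits 18/6 = 3 distinct residues mod 18.
Start 48 is inspector 12; the inspectors hit are 6, 12, 18.

6, 12, 18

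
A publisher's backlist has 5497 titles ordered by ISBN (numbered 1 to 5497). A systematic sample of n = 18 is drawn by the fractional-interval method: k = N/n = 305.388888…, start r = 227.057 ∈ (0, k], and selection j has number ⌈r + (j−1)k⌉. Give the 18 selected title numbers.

j=1: r + 0k = 227.057 → ⌈·⌉ = 228
j=2: r + 1k = 532.445888… → ⌈·⌉ = 533
j=3: r + 2k = 837.834777… → ⌈·⌉ = 838
j=4: r + 3k = 1143.223666… → ⌈·⌉ = 1144
j=5: r + 4k = 1448.612555… → ⌈·⌉ = 1449
j=6: r + 5k = 1754.001444… → ⌈·⌉ = 1755
j=7: r + 6k = 2059.390333… → ⌈·⌉ = 2060
j=8: r + 7k = 2364.779222… → ⌈·⌉ = 2365
j=9: r + 8k = 2670.168111… → ⌈·⌉ = 2671
j=10: r + 9k = 2975.557 → ⌈·⌉ = 2976
j=11: r + 10k = 3280.945888… → ⌈·⌉ = 3281
j=12: r + 11k = 3586.334777… → ⌈·⌉ = 3587
j=13: r + 12k = 3891.723666… → ⌈·⌉ = 3892
j=14: r + 13k = 4197.112555… → ⌈·⌉ = 4198
j=15: r + 14k = 4502.501444… → ⌈·⌉ = 4503
j=16: r + 15k = 4807.890333… → ⌈·⌉ = 4808
j=17: r + 16k = 5113.279222… → ⌈·⌉ = 5114
j=18: r + 17k = 5418.668111… → ⌈·⌉ = 5419

228, 533, 838, 1144, 1449, 1755, 2060, 2365, 2671, 2976, 3281, 3587, 3892, 4198, 4503, 4808, 5114, 5419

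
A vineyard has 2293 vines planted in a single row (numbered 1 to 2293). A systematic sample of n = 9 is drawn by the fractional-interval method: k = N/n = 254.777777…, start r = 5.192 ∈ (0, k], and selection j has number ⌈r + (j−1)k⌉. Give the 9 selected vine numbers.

6, 260, 515, 770, 1025, 1280, 1534, 1789, 2044

j=1: r + 0k = 5.192 → ⌈·⌉ = 6
j=2: r + 1k = 259.969777… → ⌈·⌉ = 260
j=3: r + 2k = 514.747555… → ⌈·⌉ = 515
j=4: r + 3k = 769.525333… → ⌈·⌉ = 770
j=5: r + 4k = 1024.303111… → ⌈·⌉ = 1025
j=6: r + 5k = 1279.080888… → ⌈·⌉ = 1280
j=7: r + 6k = 1533.858666… → ⌈·⌉ = 1534
j=8: r + 7k = 1788.636444… → ⌈·⌉ = 1789
j=9: r + 8k = 2043.414222… → ⌈·⌉ = 2044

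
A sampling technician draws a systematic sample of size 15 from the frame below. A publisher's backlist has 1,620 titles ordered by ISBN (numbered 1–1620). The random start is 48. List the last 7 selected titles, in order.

k = N/n = 1620/15 = 108
9th selection = 48 + 8×108 = 912
10th: 912 + 108 = 1020
11th: 1020 + 108 = 1128
12th: 1128 + 108 = 1236
13th: 1236 + 108 = 1344
14th: 1344 + 108 = 1452
15th: 1452 + 108 = 1560

912, 1020, 1128, 1236, 1344, 1452, 1560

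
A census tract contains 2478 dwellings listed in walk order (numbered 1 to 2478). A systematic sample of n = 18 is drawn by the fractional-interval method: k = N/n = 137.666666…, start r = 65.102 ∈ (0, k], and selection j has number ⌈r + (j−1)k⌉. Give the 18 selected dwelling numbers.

66, 203, 341, 479, 616, 754, 892, 1029, 1167, 1305, 1442, 1580, 1718, 1855, 1993, 2131, 2268, 2406

j=1: r + 0k = 65.102 → ⌈·⌉ = 66
j=2: r + 1k = 202.768666… → ⌈·⌉ = 203
j=3: r + 2k = 340.435333… → ⌈·⌉ = 341
j=4: r + 3k = 478.102 → ⌈·⌉ = 479
j=5: r + 4k = 615.768666… → ⌈·⌉ = 616
j=6: r + 5k = 753.435333… → ⌈·⌉ = 754
j=7: r + 6k = 891.102 → ⌈·⌉ = 892
j=8: r + 7k = 1028.768666… → ⌈·⌉ = 1029
j=9: r + 8k = 1166.435333… → ⌈·⌉ = 1167
j=10: r + 9k = 1304.102 → ⌈·⌉ = 1305
j=11: r + 10k = 1441.768666… → ⌈·⌉ = 1442
j=12: r + 11k = 1579.435333… → ⌈·⌉ = 1580
j=13: r + 12k = 1717.102 → ⌈·⌉ = 1718
j=14: r + 13k = 1854.768666… → ⌈·⌉ = 1855
j=15: r + 14k = 1992.435333… → ⌈·⌉ = 1993
j=16: r + 15k = 2130.102 → ⌈·⌉ = 2131
j=17: r + 16k = 2267.768666… → ⌈·⌉ = 2268
j=18: r + 17k = 2405.435333… → ⌈·⌉ = 2406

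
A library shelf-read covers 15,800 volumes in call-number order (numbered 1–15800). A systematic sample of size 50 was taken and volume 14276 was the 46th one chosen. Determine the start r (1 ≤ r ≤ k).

k = 15800/50 = 316
r = 14276 − (46−1)×316 = 14276 − 14220 = 56

56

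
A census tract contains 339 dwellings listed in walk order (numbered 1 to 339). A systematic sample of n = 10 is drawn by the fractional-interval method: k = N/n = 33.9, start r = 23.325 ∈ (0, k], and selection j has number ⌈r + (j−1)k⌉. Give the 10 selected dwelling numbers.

j=1: r + 0k = 23.325 → ⌈·⌉ = 24
j=2: r + 1k = 57.225 → ⌈·⌉ = 58
j=3: r + 2k = 91.125 → ⌈·⌉ = 92
j=4: r + 3k = 125.025 → ⌈·⌉ = 126
j=5: r + 4k = 158.925 → ⌈·⌉ = 159
j=6: r + 5k = 192.825 → ⌈·⌉ = 193
j=7: r + 6k = 226.725 → ⌈·⌉ = 227
j=8: r + 7k = 260.625 → ⌈·⌉ = 261
j=9: r + 8k = 294.525 → ⌈·⌉ = 295
j=10: r + 9k = 328.425 → ⌈·⌉ = 329

24, 58, 92, 126, 159, 193, 227, 261, 295, 329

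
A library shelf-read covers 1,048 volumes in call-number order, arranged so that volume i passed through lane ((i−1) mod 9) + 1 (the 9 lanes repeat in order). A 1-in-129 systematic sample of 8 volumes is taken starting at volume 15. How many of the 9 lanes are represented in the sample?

Consecutive selections differ by k = 129, so their lane numbers differ by 129 mod 9 = 3.
gcd(129, 9) = 3, so the sample visits 9/3 = 3 distinct residues mod 9.
Start 15 is lane 6; the lanes hit are 3, 6, 9.

3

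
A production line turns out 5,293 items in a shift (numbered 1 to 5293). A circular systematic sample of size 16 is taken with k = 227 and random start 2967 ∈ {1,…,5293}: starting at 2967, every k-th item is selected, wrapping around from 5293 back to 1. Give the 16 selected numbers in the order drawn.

2967, 3194, 3421, 3648, 3875, 4102, 4329, 4556, 4783, 5010, 5237, 171, 398, 625, 852, 1079

Selection 1: 2967
Selection 2: 2967 + 227 = 3194
Selection 3: 3194 + 227 = 3421
Selection 4: 3421 + 227 = 3648
Selection 5: 3648 + 227 = 3875
Selection 6: 3875 + 227 = 4102
Selection 7: 4102 + 227 = 4329
Selection 8: 4329 + 227 = 4556
Selection 9: 4556 + 227 = 4783
Selection 10: 4783 + 227 = 5010
Selection 11: 5010 + 227 = 5237
Selection 12: 5237 + 227 = 5464 → 5464 − 5293 = 171
Selection 13: 171 + 227 = 398
Selection 14: 398 + 227 = 625
Selection 15: 625 + 227 = 852
Selection 16: 852 + 227 = 1079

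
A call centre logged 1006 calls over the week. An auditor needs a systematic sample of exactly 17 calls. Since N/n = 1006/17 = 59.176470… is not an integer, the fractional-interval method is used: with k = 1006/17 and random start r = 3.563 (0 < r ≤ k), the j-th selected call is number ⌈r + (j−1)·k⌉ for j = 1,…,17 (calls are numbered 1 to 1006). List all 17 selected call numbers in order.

4, 63, 122, 182, 241, 300, 359, 418, 477, 537, 596, 655, 714, 773, 833, 892, 951

j=1: r + 0k = 3.563 → ⌈·⌉ = 4
j=2: r + 1k = 62.739470… → ⌈·⌉ = 63
j=3: r + 2k = 121.915941… → ⌈·⌉ = 122
j=4: r + 3k = 181.092411… → ⌈·⌉ = 182
j=5: r + 4k = 240.268882… → ⌈·⌉ = 241
j=6: r + 5k = 299.445352… → ⌈·⌉ = 300
j=7: r + 6k = 358.621823… → ⌈·⌉ = 359
j=8: r + 7k = 417.798294… → ⌈·⌉ = 418
j=9: r + 8k = 476.974764… → ⌈·⌉ = 477
j=10: r + 9k = 536.151235… → ⌈·⌉ = 537
j=11: r + 10k = 595.327705… → ⌈·⌉ = 596
j=12: r + 11k = 654.504176… → ⌈·⌉ = 655
j=13: r + 12k = 713.680647… → ⌈·⌉ = 714
j=14: r + 13k = 772.857117… → ⌈·⌉ = 773
j=15: r + 14k = 832.033588… → ⌈·⌉ = 833
j=16: r + 15k = 891.210058… → ⌈·⌉ = 892
j=17: r + 16k = 950.386529… → ⌈·⌉ = 951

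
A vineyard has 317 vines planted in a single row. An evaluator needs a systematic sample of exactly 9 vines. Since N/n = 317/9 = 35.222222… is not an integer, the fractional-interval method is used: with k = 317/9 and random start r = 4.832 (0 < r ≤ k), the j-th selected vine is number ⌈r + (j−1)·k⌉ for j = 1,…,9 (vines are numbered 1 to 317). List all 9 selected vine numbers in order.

j=1: r + 0k = 4.832 → ⌈·⌉ = 5
j=2: r + 1k = 40.054222… → ⌈·⌉ = 41
j=3: r + 2k = 75.276444… → ⌈·⌉ = 76
j=4: r + 3k = 110.498666… → ⌈·⌉ = 111
j=5: r + 4k = 145.720888… → ⌈·⌉ = 146
j=6: r + 5k = 180.943111… → ⌈·⌉ = 181
j=7: r + 6k = 216.165333… → ⌈·⌉ = 217
j=8: r + 7k = 251.387555… → ⌈·⌉ = 252
j=9: r + 8k = 286.609777… → ⌈·⌉ = 287

5, 41, 76, 111, 146, 181, 217, 252, 287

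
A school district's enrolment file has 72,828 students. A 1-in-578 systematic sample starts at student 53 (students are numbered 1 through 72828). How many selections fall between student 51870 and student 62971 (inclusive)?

k = 578
First selection ≥ 51870: 53 + ⌈(51870−53)/578⌉·578 = 53 + 90×578 = 52073
Last selection ≤ 62971: 53 + ⌊(62971−53)/578⌋·578 = 53 + 108×578 = 62477
Count = 108 − 90 + 1 = 19

19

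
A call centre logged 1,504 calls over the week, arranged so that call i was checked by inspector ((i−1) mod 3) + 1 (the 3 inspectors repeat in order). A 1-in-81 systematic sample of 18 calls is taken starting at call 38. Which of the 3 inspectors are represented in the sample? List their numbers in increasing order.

2

Consecutive selections differ by k = 81, so their inspector numbers differ by 81 mod 3 = 0.
gcd(81, 3) = 3, so the sample visits 3/3 = 1 distinct residues mod 3.
Start 38 is inspector 2; the inspectors hit are 2.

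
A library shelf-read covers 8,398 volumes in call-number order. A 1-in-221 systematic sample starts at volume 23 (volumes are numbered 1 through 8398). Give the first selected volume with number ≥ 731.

907

k = 221
Steps past start: ⌈(731 − 23)/221⌉ = ⌈708/221⌉ = 4
Selected volume: 23 + 4×221 = 907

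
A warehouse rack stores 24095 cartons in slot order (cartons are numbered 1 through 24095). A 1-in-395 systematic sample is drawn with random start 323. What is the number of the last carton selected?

24023

k = 395
61st selection = r + (61−1)·k = 323 + 60×395 = 323 + 23700 = 24023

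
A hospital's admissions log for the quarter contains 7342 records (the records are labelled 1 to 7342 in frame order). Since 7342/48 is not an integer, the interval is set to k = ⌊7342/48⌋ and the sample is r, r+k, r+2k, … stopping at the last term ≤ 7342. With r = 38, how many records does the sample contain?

k = ⌊7342/48⌋ = 152
Achieved size = ⌊(7342 − 38)/152⌋ + 1 = ⌊7304/152⌋ + 1 = 48 + 1 = 49
(last selection: 38 + 48×152 = 7334 ≤ 7342; next would be 7486 > 7342)

49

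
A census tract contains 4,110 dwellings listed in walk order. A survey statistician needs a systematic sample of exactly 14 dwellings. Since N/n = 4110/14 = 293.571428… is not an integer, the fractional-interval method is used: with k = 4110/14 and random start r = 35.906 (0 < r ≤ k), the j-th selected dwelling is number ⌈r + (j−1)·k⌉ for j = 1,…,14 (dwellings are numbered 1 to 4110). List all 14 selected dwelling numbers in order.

j=1: r + 0k = 35.906 → ⌈·⌉ = 36
j=2: r + 1k = 329.477428… → ⌈·⌉ = 330
j=3: r + 2k = 623.048857… → ⌈·⌉ = 624
j=4: r + 3k = 916.620285… → ⌈·⌉ = 917
j=5: r + 4k = 1210.191714… → ⌈·⌉ = 1211
j=6: r + 5k = 1503.763142… → ⌈·⌉ = 1504
j=7: r + 6k = 1797.334571… → ⌈·⌉ = 1798
j=8: r + 7k = 2090.906 → ⌈·⌉ = 2091
j=9: r + 8k = 2384.477428… → ⌈·⌉ = 2385
j=10: r + 9k = 2678.048857… → ⌈·⌉ = 2679
j=11: r + 10k = 2971.620285… → ⌈·⌉ = 2972
j=12: r + 11k = 3265.191714… → ⌈·⌉ = 3266
j=13: r + 12k = 3558.763142… → ⌈·⌉ = 3559
j=14: r + 13k = 3852.334571… → ⌈·⌉ = 3853

36, 330, 624, 917, 1211, 1504, 1798, 2091, 2385, 2679, 2972, 3266, 3559, 3853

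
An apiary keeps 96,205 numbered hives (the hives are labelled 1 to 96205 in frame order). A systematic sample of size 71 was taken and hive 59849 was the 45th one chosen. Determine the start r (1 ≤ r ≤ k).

k = 96205/71 = 1355
r = 59849 − (45−1)×1355 = 59849 − 59620 = 229

229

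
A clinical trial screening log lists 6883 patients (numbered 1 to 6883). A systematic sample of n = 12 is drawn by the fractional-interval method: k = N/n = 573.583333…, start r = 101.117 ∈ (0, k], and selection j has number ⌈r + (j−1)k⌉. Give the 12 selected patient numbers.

j=1: r + 0k = 101.117 → ⌈·⌉ = 102
j=2: r + 1k = 674.700333… → ⌈·⌉ = 675
j=3: r + 2k = 1248.283666… → ⌈·⌉ = 1249
j=4: r + 3k = 1821.867 → ⌈·⌉ = 1822
j=5: r + 4k = 2395.450333… → ⌈·⌉ = 2396
j=6: r + 5k = 2969.033666… → ⌈·⌉ = 2970
j=7: r + 6k = 3542.617 → ⌈·⌉ = 3543
j=8: r + 7k = 4116.200333… → ⌈·⌉ = 4117
j=9: r + 8k = 4689.783666… → ⌈·⌉ = 4690
j=10: r + 9k = 5263.367 → ⌈·⌉ = 5264
j=11: r + 10k = 5836.950333… → ⌈·⌉ = 5837
j=12: r + 11k = 6410.533666… → ⌈·⌉ = 6411

102, 675, 1249, 1822, 2396, 2970, 3543, 4117, 4690, 5264, 5837, 6411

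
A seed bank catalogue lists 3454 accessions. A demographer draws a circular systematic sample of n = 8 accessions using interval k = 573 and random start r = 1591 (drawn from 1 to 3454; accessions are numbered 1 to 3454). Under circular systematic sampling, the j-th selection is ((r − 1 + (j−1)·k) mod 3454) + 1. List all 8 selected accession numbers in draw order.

1591, 2164, 2737, 3310, 429, 1002, 1575, 2148

Selection 1: 1591
Selection 2: 1591 + 573 = 2164
Selection 3: 2164 + 573 = 2737
Selection 4: 2737 + 573 = 3310
Selection 5: 3310 + 573 = 3883 → 3883 − 3454 = 429
Selection 6: 429 + 573 = 1002
Selection 7: 1002 + 573 = 1575
Selection 8: 1575 + 573 = 2148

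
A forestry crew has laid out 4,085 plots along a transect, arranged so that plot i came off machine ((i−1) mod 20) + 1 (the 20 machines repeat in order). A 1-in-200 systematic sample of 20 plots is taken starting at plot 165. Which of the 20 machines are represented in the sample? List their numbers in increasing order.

5

Consecutive selections differ by k = 200, so their machine numbers differ by 200 mod 20 = 0.
gcd(200, 20) = 20, so the sample visits 20/20 = 1 distinct residues mod 20.
Start 165 is machine 5; the machines hit are 5.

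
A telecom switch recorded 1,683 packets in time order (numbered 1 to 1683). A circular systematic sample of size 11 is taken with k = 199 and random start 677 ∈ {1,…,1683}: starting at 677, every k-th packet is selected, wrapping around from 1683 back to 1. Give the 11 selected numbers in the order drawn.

Selection 1: 677
Selection 2: 677 + 199 = 876
Selection 3: 876 + 199 = 1075
Selection 4: 1075 + 199 = 1274
Selection 5: 1274 + 199 = 1473
Selection 6: 1473 + 199 = 1672
Selection 7: 1672 + 199 = 1871 → 1871 − 1683 = 188
Selection 8: 188 + 199 = 387
Selection 9: 387 + 199 = 586
Selection 10: 586 + 199 = 785
Selection 11: 785 + 199 = 984

677, 876, 1075, 1274, 1473, 1672, 188, 387, 586, 785, 984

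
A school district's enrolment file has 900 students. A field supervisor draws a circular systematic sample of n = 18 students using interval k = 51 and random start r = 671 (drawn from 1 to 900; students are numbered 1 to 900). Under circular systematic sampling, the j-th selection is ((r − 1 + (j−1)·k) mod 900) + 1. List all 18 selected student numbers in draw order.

Selection 1: 671
Selection 2: 671 + 51 = 722
Selection 3: 722 + 51 = 773
Selection 4: 773 + 51 = 824
Selection 5: 824 + 51 = 875
Selection 6: 875 + 51 = 926 → 926 − 900 = 26
Selection 7: 26 + 51 = 77
Selection 8: 77 + 51 = 128
Selection 9: 128 + 51 = 179
Selection 10: 179 + 51 = 230
Selection 11: 230 + 51 = 281
Selection 12: 281 + 51 = 332
Selection 13: 332 + 51 = 383
Selection 14: 383 + 51 = 434
Selection 15: 434 + 51 = 485
Selection 16: 485 + 51 = 536
Selection 17: 536 + 51 = 587
Selection 18: 587 + 51 = 638

671, 722, 773, 824, 875, 26, 77, 128, 179, 230, 281, 332, 383, 434, 485, 536, 587, 638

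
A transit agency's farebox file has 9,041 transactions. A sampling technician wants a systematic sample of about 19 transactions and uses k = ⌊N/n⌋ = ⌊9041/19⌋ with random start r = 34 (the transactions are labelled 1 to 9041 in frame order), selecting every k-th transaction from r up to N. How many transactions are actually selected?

k = ⌊9041/19⌋ = 475
Achieved size = ⌊(9041 − 34)/475⌋ + 1 = ⌊9007/475⌋ + 1 = 18 + 1 = 19
(last selection: 34 + 18×475 = 8584 ≤ 9041; next would be 9059 > 9041)

19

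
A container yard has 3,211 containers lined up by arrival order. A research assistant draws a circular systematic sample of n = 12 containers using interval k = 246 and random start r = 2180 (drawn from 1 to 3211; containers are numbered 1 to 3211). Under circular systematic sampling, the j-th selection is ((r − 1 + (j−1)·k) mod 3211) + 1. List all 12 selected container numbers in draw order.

Selection 1: 2180
Selection 2: 2180 + 246 = 2426
Selection 3: 2426 + 246 = 2672
Selection 4: 2672 + 246 = 2918
Selection 5: 2918 + 246 = 3164
Selection 6: 3164 + 246 = 3410 → 3410 − 3211 = 199
Selection 7: 199 + 246 = 445
Selection 8: 445 + 246 = 691
Selection 9: 691 + 246 = 937
Selection 10: 937 + 246 = 1183
Selection 11: 1183 + 246 = 1429
Selection 12: 1429 + 246 = 1675

2180, 2426, 2672, 2918, 3164, 199, 445, 691, 937, 1183, 1429, 1675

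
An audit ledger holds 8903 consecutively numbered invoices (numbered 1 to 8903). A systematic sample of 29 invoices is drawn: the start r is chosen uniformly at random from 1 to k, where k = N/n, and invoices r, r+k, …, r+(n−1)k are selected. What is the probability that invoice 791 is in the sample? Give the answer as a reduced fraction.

1/307

k = 8903/29 = 307.
Invoice 791 is selected iff r ≡ 791 (mod 307); exactly one such r in {1,…,307}.
Inclusion probability = 1/307.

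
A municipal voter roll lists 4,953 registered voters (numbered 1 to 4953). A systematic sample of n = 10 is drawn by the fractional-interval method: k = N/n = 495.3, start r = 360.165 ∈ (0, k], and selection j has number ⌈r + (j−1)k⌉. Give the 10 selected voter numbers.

j=1: r + 0k = 360.165 → ⌈·⌉ = 361
j=2: r + 1k = 855.465 → ⌈·⌉ = 856
j=3: r + 2k = 1350.765 → ⌈·⌉ = 1351
j=4: r + 3k = 1846.065 → ⌈·⌉ = 1847
j=5: r + 4k = 2341.365 → ⌈·⌉ = 2342
j=6: r + 5k = 2836.665 → ⌈·⌉ = 2837
j=7: r + 6k = 3331.965 → ⌈·⌉ = 3332
j=8: r + 7k = 3827.265 → ⌈·⌉ = 3828
j=9: r + 8k = 4322.565 → ⌈·⌉ = 4323
j=10: r + 9k = 4817.865 → ⌈·⌉ = 4818

361, 856, 1351, 1847, 2342, 2837, 3332, 3828, 4323, 4818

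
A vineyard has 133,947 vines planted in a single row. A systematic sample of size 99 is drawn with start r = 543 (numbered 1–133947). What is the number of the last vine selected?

133137

k = 133947/99 = 1353
99th selection = r + (99−1)·k = 543 + 98×1353 = 543 + 132594 = 133137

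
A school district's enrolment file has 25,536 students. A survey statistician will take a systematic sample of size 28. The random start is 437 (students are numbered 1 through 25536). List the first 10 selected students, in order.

k = N/n = 25536/28 = 912
student 1: 437
student 2: 437 + 912 = 1349
student 3: 1349 + 912 = 2261
student 4: 2261 + 912 = 3173
student 5: 3173 + 912 = 4085
student 6: 4085 + 912 = 4997
student 7: 4997 + 912 = 5909
student 8: 5909 + 912 = 6821
student 9: 6821 + 912 = 7733
student 10: 7733 + 912 = 8645

437, 1349, 2261, 3173, 4085, 4997, 5909, 6821, 7733, 8645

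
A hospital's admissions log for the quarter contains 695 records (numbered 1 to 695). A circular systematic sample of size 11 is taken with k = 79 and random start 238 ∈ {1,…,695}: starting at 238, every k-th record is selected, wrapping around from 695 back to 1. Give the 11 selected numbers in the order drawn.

238, 317, 396, 475, 554, 633, 17, 96, 175, 254, 333

Selection 1: 238
Selection 2: 238 + 79 = 317
Selection 3: 317 + 79 = 396
Selection 4: 396 + 79 = 475
Selection 5: 475 + 79 = 554
Selection 6: 554 + 79 = 633
Selection 7: 633 + 79 = 712 → 712 − 695 = 17
Selection 8: 17 + 79 = 96
Selection 9: 96 + 79 = 175
Selection 10: 175 + 79 = 254
Selection 11: 254 + 79 = 333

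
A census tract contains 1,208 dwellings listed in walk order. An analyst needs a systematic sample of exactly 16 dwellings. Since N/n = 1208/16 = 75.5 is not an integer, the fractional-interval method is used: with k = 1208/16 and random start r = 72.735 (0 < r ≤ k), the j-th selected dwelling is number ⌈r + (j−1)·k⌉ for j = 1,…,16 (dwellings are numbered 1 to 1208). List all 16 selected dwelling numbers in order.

j=1: r + 0k = 72.735 → ⌈·⌉ = 73
j=2: r + 1k = 148.235 → ⌈·⌉ = 149
j=3: r + 2k = 223.735 → ⌈·⌉ = 224
j=4: r + 3k = 299.235 → ⌈·⌉ = 300
j=5: r + 4k = 374.735 → ⌈·⌉ = 375
j=6: r + 5k = 450.235 → ⌈·⌉ = 451
j=7: r + 6k = 525.735 → ⌈·⌉ = 526
j=8: r + 7k = 601.235 → ⌈·⌉ = 602
j=9: r + 8k = 676.735 → ⌈·⌉ = 677
j=10: r + 9k = 752.235 → ⌈·⌉ = 753
j=11: r + 10k = 827.735 → ⌈·⌉ = 828
j=12: r + 11k = 903.235 → ⌈·⌉ = 904
j=13: r + 12k = 978.735 → ⌈·⌉ = 979
j=14: r + 13k = 1054.235 → ⌈·⌉ = 1055
j=15: r + 14k = 1129.735 → ⌈·⌉ = 1130
j=16: r + 15k = 1205.235 → ⌈·⌉ = 1206

73, 149, 224, 300, 375, 451, 526, 602, 677, 753, 828, 904, 979, 1055, 1130, 1206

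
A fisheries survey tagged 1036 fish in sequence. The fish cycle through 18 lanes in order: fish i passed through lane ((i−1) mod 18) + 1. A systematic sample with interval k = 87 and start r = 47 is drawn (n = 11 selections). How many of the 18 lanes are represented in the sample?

Consecutive selections differ by k = 87, so their lane numbers differ by 87 mod 18 = 15.
gcd(87, 18) = 3, so the sample visits 18/3 = 6 distinct residues mod 18.
Start 47 is lane 11; the lanes hit are 2, 5, 8, 11, 14, 17.

6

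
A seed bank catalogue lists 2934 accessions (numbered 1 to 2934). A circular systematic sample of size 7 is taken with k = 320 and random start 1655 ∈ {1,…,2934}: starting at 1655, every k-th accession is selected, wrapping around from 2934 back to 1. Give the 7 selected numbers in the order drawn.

1655, 1975, 2295, 2615, 1, 321, 641

Selection 1: 1655
Selection 2: 1655 + 320 = 1975
Selection 3: 1975 + 320 = 2295
Selection 4: 2295 + 320 = 2615
Selection 5: 2615 + 320 = 2935 → 2935 − 2934 = 1
Selection 6: 1 + 320 = 321
Selection 7: 321 + 320 = 641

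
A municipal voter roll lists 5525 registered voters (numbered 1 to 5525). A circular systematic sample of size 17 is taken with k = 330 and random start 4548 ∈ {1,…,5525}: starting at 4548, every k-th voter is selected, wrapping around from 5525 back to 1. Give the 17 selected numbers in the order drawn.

4548, 4878, 5208, 13, 343, 673, 1003, 1333, 1663, 1993, 2323, 2653, 2983, 3313, 3643, 3973, 4303

Selection 1: 4548
Selection 2: 4548 + 330 = 4878
Selection 3: 4878 + 330 = 5208
Selection 4: 5208 + 330 = 5538 → 5538 − 5525 = 13
Selection 5: 13 + 330 = 343
Selection 6: 343 + 330 = 673
Selection 7: 673 + 330 = 1003
Selection 8: 1003 + 330 = 1333
Selection 9: 1333 + 330 = 1663
Selection 10: 1663 + 330 = 1993
Selection 11: 1993 + 330 = 2323
Selection 12: 2323 + 330 = 2653
Selection 13: 2653 + 330 = 2983
Selection 14: 2983 + 330 = 3313
Selection 15: 3313 + 330 = 3643
Selection 16: 3643 + 330 = 3973
Selection 17: 3973 + 330 = 4303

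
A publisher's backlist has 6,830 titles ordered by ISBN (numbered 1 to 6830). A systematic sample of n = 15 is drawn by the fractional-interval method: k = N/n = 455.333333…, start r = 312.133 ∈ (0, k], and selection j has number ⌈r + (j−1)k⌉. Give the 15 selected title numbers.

j=1: r + 0k = 312.133 → ⌈·⌉ = 313
j=2: r + 1k = 767.466333… → ⌈·⌉ = 768
j=3: r + 2k = 1222.799666… → ⌈·⌉ = 1223
j=4: r + 3k = 1678.133 → ⌈·⌉ = 1679
j=5: r + 4k = 2133.466333… → ⌈·⌉ = 2134
j=6: r + 5k = 2588.799666… → ⌈·⌉ = 2589
j=7: r + 6k = 3044.133 → ⌈·⌉ = 3045
j=8: r + 7k = 3499.466333… → ⌈·⌉ = 3500
j=9: r + 8k = 3954.799666… → ⌈·⌉ = 3955
j=10: r + 9k = 4410.133 → ⌈·⌉ = 4411
j=11: r + 10k = 4865.466333… → ⌈·⌉ = 4866
j=12: r + 11k = 5320.799666… → ⌈·⌉ = 5321
j=13: r + 12k = 5776.133 → ⌈·⌉ = 5777
j=14: r + 13k = 6231.466333… → ⌈·⌉ = 6232
j=15: r + 14k = 6686.799666… → ⌈·⌉ = 6687

313, 768, 1223, 1679, 2134, 2589, 3045, 3500, 3955, 4411, 4866, 5321, 5777, 6232, 6687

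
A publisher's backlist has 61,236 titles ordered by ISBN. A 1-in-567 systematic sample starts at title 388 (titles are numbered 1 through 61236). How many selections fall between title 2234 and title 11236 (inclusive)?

16

k = 567
First selection ≥ 2234: 388 + ⌈(2234−388)/567⌉·567 = 388 + 4×567 = 2656
Last selection ≤ 11236: 388 + ⌊(11236−388)/567⌋·567 = 388 + 19×567 = 11161
Count = 19 − 4 + 1 = 16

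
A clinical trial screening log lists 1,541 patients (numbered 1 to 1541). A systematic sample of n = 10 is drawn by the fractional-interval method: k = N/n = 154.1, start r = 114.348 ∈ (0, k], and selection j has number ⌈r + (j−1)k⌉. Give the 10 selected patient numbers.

j=1: r + 0k = 114.348 → ⌈·⌉ = 115
j=2: r + 1k = 268.448 → ⌈·⌉ = 269
j=3: r + 2k = 422.548 → ⌈·⌉ = 423
j=4: r + 3k = 576.648 → ⌈·⌉ = 577
j=5: r + 4k = 730.748 → ⌈·⌉ = 731
j=6: r + 5k = 884.848 → ⌈·⌉ = 885
j=7: r + 6k = 1038.948 → ⌈·⌉ = 1039
j=8: r + 7k = 1193.048 → ⌈·⌉ = 1194
j=9: r + 8k = 1347.148 → ⌈·⌉ = 1348
j=10: r + 9k = 1501.248 → ⌈·⌉ = 1502

115, 269, 423, 577, 731, 885, 1039, 1194, 1348, 1502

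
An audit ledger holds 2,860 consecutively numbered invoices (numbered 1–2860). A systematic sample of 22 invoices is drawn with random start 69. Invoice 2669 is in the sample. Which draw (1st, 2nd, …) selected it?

21

k = 2860/22 = 130
position = (2669 − 69)/130 + 1 = 2600/130 + 1 = 20 + 1 = 21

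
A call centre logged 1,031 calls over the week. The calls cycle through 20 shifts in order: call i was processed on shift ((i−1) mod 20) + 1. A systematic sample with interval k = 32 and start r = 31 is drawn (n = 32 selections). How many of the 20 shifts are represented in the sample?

Consecutive selections differ by k = 32, so their shift numbers differ by 32 mod 20 = 12.
gcd(32, 20) = 4, so the sample visits 20/4 = 5 distinct residues mod 20.
Start 31 is shift 11; the shifts hit are 3, 7, 11, 15, 19.

5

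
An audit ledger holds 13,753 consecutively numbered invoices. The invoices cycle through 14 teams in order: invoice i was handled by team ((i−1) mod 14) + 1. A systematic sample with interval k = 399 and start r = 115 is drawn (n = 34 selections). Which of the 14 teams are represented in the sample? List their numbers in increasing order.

3, 10

Consecutive selections differ by k = 399, so their team numbers differ by 399 mod 14 = 7.
gcd(399, 14) = 7, so the sample visits 14/7 = 2 distinct residues mod 14.
Start 115 is team 3; the teams hit are 3, 10.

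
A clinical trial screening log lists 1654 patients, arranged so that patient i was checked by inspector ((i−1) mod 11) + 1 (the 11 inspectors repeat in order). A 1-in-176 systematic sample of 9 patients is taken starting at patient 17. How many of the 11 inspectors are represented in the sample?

1

Consecutive selections differ by k = 176, so their inspector numbers differ by 176 mod 11 = 0.
gcd(176, 11) = 11, so the sample visits 11/11 = 1 distinct residues mod 11.
Start 17 is inspector 6; the inspectors hit are 6.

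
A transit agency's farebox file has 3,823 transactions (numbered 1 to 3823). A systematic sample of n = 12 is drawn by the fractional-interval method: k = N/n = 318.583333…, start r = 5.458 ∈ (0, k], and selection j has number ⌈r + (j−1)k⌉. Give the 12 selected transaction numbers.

j=1: r + 0k = 5.458 → ⌈·⌉ = 6
j=2: r + 1k = 324.041333… → ⌈·⌉ = 325
j=3: r + 2k = 642.624666… → ⌈·⌉ = 643
j=4: r + 3k = 961.208 → ⌈·⌉ = 962
j=5: r + 4k = 1279.791333… → ⌈·⌉ = 1280
j=6: r + 5k = 1598.374666… → ⌈·⌉ = 1599
j=7: r + 6k = 1916.958 → ⌈·⌉ = 1917
j=8: r + 7k = 2235.541333… → ⌈·⌉ = 2236
j=9: r + 8k = 2554.124666… → ⌈·⌉ = 2555
j=10: r + 9k = 2872.708 → ⌈·⌉ = 2873
j=11: r + 10k = 3191.291333… → ⌈·⌉ = 3192
j=12: r + 11k = 3509.874666… → ⌈·⌉ = 3510

6, 325, 643, 962, 1280, 1599, 1917, 2236, 2555, 2873, 3192, 3510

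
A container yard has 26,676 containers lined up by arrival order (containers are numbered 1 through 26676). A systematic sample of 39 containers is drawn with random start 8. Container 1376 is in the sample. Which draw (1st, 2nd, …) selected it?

3

k = 26676/39 = 684
position = (1376 − 8)/684 + 1 = 1368/684 + 1 = 2 + 1 = 3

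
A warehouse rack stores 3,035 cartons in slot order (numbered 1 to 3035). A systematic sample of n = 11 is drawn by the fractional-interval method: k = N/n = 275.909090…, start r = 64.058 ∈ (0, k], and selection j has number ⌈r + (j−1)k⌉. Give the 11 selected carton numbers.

j=1: r + 0k = 64.058 → ⌈·⌉ = 65
j=2: r + 1k = 339.967090… → ⌈·⌉ = 340
j=3: r + 2k = 615.876181… → ⌈·⌉ = 616
j=4: r + 3k = 891.785272… → ⌈·⌉ = 892
j=5: r + 4k = 1167.694363… → ⌈·⌉ = 1168
j=6: r + 5k = 1443.603454… → ⌈·⌉ = 1444
j=7: r + 6k = 1719.512545… → ⌈·⌉ = 1720
j=8: r + 7k = 1995.421636… → ⌈·⌉ = 1996
j=9: r + 8k = 2271.330727… → ⌈·⌉ = 2272
j=10: r + 9k = 2547.239818… → ⌈·⌉ = 2548
j=11: r + 10k = 2823.148909… → ⌈·⌉ = 2824

65, 340, 616, 892, 1168, 1444, 1720, 1996, 2272, 2548, 2824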